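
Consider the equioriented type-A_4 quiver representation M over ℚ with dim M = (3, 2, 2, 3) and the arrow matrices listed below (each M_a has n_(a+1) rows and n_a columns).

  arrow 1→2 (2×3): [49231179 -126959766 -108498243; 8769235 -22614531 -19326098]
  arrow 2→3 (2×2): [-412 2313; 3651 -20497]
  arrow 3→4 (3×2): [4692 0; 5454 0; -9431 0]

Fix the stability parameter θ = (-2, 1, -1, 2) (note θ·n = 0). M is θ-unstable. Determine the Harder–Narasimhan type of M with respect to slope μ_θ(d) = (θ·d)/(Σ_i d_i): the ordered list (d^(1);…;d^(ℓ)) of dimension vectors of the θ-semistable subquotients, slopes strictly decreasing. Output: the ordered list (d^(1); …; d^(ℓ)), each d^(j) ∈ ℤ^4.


Interval decomposition of M: I[1,1], I[1,3], I[1,4], I[4,4]^2.
HN type (ℓ=3): μ^(1)=2; μ^(2)=0; μ^(3)=-2

((0, 0, 0, 3); (0, 2, 2, 0); (3, 0, 0, 0))


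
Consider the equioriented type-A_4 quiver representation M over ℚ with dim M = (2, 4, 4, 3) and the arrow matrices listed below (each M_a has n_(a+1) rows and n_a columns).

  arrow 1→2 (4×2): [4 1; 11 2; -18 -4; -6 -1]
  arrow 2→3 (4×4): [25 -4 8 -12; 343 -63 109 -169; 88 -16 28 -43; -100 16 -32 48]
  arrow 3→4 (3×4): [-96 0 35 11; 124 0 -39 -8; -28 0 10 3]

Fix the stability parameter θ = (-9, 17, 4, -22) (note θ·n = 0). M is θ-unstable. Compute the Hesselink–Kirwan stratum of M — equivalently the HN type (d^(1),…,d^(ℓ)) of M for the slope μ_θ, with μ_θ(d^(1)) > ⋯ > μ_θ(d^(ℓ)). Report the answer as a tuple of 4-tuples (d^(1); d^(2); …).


Barcode: M ≅ I[1,3], I[1,4], I[2,2], I[2,3], I[3,4], I[4,4]. HN layers by μ_θ (5 steps, strictly decreasing):
  μ^(1)=17; μ^(2)=21/2; μ^(3)=-1/3; μ^(4)=-9; μ^(5)=-22

((0, 1, 0, 0); (0, 2, 2, 0); (0, 1, 1, 1); (2, 0, 1, 1); (0, 0, 0, 1))


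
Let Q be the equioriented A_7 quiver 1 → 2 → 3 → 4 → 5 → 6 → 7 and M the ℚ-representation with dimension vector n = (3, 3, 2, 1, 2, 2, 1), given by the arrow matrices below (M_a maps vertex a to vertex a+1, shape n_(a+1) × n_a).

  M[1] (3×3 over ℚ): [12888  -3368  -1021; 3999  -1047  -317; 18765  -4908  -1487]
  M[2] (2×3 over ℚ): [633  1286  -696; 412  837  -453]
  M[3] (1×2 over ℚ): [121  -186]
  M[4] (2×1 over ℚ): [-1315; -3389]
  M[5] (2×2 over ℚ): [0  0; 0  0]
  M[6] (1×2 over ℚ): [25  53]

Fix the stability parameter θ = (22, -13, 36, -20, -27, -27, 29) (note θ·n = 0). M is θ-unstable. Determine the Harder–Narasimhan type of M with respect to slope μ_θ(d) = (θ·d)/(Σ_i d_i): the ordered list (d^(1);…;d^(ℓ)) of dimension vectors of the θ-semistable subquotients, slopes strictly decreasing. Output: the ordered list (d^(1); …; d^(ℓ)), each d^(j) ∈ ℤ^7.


Interval decomposition of M: I[1,2], I[1,3], I[1,5], I[5,5], I[6,6], I[6,7].
HN type (ℓ=5): μ^(1)=36; μ^(2)=29; μ^(3)=9/2; μ^(4)=-2/5; μ^(5)=-27

((0, 0, 1, 0, 0, 0, 0); (0, 0, 0, 0, 0, 0, 1); (2, 2, 0, 0, 0, 0, 0); (1, 1, 1, 1, 1, 0, 0); (0, 0, 0, 0, 1, 2, 0))


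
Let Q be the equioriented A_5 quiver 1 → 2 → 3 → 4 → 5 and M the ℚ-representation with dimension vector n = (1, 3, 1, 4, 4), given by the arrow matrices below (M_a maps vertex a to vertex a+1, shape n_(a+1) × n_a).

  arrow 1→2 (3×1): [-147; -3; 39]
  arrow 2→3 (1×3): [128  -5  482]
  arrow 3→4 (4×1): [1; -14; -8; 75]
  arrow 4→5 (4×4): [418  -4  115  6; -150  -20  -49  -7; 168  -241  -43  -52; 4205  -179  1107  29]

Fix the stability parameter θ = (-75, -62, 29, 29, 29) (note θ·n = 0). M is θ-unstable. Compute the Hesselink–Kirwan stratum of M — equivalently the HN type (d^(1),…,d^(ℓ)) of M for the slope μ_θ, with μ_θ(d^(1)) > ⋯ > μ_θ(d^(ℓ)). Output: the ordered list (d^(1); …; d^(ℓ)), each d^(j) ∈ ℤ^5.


Via rank(M_{q-1}∘⋯∘M_p): M ≅ I[1,5], I[2,2]^2, I[4,5]^3.
μ_θ-semistable layers: μ^(1)=29; μ^(2)=-62; μ^(3)=-75

((0, 0, 1, 4, 4); (0, 3, 0, 0, 0); (1, 0, 0, 0, 0))


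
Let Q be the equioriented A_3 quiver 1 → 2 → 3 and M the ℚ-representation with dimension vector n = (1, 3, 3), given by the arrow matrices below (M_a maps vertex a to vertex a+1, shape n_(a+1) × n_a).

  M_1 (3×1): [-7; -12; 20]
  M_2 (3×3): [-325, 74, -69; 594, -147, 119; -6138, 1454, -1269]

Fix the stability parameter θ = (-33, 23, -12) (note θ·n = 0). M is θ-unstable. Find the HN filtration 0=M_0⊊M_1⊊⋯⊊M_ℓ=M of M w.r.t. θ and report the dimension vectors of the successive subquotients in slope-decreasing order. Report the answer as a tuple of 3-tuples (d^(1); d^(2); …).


Barcode: M ≅ I[1,3], I[2,3]^2. HN layers by μ_θ (2 steps, strictly decreasing):
  μ^(1)=11/2; μ^(2)=-33

((0, 3, 3); (1, 0, 0))


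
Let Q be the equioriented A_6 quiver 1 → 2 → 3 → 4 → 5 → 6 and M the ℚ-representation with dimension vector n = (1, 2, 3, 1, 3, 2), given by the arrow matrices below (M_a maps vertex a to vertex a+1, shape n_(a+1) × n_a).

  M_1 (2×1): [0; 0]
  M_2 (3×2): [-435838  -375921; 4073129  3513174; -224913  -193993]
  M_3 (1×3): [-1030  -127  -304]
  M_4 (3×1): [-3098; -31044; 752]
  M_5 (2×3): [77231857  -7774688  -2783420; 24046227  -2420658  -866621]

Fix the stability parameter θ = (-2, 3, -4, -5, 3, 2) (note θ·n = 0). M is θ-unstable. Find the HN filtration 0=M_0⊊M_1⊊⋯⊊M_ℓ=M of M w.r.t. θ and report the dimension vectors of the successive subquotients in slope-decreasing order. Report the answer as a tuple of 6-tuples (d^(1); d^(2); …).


Interval decomposition of M: I[1,1], I[2,3], I[2,6], I[3,3], I[5,5], I[5,6].
HN type (ℓ=5): μ^(1)=3; μ^(2)=5/2; μ^(3)=-1/2; μ^(4)=-2; μ^(5)=-4

((0, 0, 0, 0, 1, 0); (0, 0, 0, 0, 2, 2); (0, 1, 1, 0, 0, 0); (1, 1, 1, 1, 0, 0); (0, 0, 1, 0, 0, 0))


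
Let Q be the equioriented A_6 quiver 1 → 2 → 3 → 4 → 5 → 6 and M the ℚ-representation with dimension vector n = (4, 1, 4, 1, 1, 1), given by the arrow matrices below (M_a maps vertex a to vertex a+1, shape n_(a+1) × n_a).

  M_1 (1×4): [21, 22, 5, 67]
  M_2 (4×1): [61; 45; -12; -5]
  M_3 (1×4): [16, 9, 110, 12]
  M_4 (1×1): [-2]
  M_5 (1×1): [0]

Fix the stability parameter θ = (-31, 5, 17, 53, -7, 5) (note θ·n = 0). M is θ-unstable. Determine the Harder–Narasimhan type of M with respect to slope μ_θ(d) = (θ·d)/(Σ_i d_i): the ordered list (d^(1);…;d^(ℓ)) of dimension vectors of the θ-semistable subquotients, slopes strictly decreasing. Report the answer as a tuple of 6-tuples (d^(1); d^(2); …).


Barcode: M ≅ I[1,1]^3, I[1,5], I[3,3]^3, I[6,6]. HN layers by μ_θ (4 steps, strictly decreasing):
  μ^(1)=23; μ^(2)=17; μ^(3)=5; μ^(4)=-31

((0, 0, 0, 1, 1, 0); (0, 0, 4, 0, 0, 0); (0, 1, 0, 0, 0, 1); (4, 0, 0, 0, 0, 0))


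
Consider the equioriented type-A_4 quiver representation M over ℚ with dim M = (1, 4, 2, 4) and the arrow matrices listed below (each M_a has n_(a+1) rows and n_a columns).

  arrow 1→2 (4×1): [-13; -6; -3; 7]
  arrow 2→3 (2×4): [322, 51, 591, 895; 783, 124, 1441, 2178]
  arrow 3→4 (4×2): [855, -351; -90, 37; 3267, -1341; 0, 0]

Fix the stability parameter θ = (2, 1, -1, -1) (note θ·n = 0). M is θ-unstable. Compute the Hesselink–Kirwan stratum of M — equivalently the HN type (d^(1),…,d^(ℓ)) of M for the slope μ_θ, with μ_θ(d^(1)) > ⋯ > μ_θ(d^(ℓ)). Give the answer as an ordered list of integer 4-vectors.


Via rank(M_{q-1}∘⋯∘M_p): M ≅ I[1,2], I[2,2], I[2,4]^2, I[4,4]^2.
μ_θ-semistable layers: μ^(1)=3/2; μ^(2)=1; μ^(3)=-1/3; μ^(4)=-1

((1, 1, 0, 0); (0, 1, 0, 0); (0, 2, 2, 2); (0, 0, 0, 2))


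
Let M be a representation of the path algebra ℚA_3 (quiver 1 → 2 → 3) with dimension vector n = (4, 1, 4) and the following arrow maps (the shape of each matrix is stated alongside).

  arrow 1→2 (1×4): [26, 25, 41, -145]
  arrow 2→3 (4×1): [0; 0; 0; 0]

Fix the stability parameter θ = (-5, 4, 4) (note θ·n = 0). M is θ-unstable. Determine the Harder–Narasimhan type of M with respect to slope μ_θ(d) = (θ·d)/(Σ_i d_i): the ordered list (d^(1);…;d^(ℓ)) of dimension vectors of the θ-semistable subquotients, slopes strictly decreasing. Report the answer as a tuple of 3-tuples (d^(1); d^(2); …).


Barcode: M ≅ I[1,1]^3, I[1,2], I[3,3]^4. HN layers by μ_θ (2 steps, strictly decreasing):
  μ^(1)=4; μ^(2)=-5

((0, 1, 4); (4, 0, 0))


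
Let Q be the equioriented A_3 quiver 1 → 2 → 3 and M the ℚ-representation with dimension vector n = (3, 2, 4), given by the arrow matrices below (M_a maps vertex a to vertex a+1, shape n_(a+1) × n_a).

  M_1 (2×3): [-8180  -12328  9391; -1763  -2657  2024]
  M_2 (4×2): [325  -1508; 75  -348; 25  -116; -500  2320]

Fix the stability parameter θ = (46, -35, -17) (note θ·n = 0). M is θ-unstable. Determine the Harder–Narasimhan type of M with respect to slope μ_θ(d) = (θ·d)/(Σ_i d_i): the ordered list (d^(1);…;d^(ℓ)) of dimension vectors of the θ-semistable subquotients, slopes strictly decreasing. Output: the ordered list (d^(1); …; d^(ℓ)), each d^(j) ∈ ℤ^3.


Via rank(M_{q-1}∘⋯∘M_p): M ≅ I[1,1], I[1,2], I[1,3], I[3,3]^3.
μ_θ-semistable layers: μ^(1)=46; μ^(2)=11/2; μ^(3)=-2; μ^(4)=-17

((1, 0, 0); (1, 1, 0); (1, 1, 1); (0, 0, 3))


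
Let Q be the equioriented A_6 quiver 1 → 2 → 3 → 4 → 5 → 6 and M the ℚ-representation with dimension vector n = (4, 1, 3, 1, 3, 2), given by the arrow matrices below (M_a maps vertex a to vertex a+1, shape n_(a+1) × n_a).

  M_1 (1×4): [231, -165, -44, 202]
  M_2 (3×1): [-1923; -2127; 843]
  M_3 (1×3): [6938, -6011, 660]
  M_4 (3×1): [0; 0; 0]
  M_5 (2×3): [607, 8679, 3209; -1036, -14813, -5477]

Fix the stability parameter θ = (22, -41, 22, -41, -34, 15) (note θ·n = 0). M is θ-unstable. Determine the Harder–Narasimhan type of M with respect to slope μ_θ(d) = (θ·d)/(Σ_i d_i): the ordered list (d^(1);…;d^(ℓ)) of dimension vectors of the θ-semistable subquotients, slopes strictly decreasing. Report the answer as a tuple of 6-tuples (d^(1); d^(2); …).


Barcode: M ≅ I[1,1]^3, I[1,4], I[3,3]^2, I[5,5], I[5,6]^2. HN layers by μ_θ (4 steps, strictly decreasing):
  μ^(1)=22; μ^(2)=15; μ^(3)=-19/2; μ^(4)=-34

((3, 0, 2, 0, 0, 0); (0, 0, 0, 0, 0, 2); (1, 1, 1, 1, 0, 0); (0, 0, 0, 0, 3, 0))


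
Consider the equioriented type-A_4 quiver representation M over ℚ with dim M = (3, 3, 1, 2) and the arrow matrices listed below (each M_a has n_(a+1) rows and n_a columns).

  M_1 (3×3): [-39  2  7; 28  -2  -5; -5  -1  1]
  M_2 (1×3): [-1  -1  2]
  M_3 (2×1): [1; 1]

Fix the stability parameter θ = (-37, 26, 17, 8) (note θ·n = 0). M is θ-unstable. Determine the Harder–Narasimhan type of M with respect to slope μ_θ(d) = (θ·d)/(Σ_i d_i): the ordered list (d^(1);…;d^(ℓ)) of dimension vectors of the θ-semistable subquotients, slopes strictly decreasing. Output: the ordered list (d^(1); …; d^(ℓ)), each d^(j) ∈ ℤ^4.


Via rank(M_{q-1}∘⋯∘M_p): M ≅ I[1,2]^2, I[1,4], I[4,4].
μ_θ-semistable layers: μ^(1)=26; μ^(2)=17; μ^(3)=8; μ^(4)=-37

((0, 2, 0, 0); (0, 1, 1, 1); (0, 0, 0, 1); (3, 0, 0, 0))


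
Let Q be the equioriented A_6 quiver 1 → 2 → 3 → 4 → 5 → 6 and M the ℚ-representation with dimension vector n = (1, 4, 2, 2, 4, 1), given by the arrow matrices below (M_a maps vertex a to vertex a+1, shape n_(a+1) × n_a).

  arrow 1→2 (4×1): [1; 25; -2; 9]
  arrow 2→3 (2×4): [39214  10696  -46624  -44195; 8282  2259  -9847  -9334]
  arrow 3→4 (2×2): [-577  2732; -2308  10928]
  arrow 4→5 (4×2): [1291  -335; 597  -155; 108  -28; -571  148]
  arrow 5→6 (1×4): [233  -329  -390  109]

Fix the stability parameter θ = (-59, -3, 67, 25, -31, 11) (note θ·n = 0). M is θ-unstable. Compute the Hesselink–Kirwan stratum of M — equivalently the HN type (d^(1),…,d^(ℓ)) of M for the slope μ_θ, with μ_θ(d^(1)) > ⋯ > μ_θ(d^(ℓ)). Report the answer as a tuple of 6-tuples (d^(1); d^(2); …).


Barcode: M ≅ I[1,6], I[2,2]^2, I[2,3], I[4,5], I[5,5]^2. HN layers by μ_θ (5 steps, strictly decreasing):
  μ^(1)=67; μ^(2)=18; μ^(3)=-3; μ^(4)=-31; μ^(5)=-59

((0, 0, 1, 0, 0, 0); (0, 0, 1, 1, 1, 1); (0, 4, 0, 1, 1, 0); (0, 0, 0, 0, 2, 0); (1, 0, 0, 0, 0, 0))


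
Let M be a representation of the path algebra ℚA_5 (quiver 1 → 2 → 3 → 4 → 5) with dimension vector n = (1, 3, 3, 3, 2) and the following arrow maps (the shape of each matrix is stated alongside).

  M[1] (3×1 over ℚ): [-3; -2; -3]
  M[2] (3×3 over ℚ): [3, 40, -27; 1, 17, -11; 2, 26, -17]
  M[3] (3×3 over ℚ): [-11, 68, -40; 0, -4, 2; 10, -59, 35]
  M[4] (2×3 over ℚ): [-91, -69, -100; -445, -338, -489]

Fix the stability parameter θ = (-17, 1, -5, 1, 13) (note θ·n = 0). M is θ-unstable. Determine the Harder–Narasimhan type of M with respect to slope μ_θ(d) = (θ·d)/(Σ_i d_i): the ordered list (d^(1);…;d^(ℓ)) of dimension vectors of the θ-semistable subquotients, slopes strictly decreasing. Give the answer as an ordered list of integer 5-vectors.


Barcode: M ≅ I[1,5], I[2,4], I[2,5]. HN layers by μ_θ (4 steps, strictly decreasing):
  μ^(1)=13; μ^(2)=1; μ^(3)=-2; μ^(4)=-17

((0, 0, 0, 0, 2); (0, 0, 0, 3, 0); (0, 3, 3, 0, 0); (1, 0, 0, 0, 0))


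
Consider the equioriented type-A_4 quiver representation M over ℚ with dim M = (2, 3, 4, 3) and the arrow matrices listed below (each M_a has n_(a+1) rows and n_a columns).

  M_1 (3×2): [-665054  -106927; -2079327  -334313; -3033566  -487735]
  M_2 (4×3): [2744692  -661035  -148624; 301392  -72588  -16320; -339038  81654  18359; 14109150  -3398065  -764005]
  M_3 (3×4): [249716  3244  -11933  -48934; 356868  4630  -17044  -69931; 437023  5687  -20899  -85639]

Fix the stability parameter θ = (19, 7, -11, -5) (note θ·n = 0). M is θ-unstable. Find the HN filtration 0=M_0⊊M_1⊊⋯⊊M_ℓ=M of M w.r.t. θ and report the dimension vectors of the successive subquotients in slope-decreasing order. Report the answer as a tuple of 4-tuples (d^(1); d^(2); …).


Barcode: M ≅ I[1,4]^2, I[2,2], I[3,3], I[3,4]. HN layers by μ_θ (4 steps, strictly decreasing):
  μ^(1)=7; μ^(2)=5/2; μ^(3)=-5; μ^(4)=-11

((0, 1, 0, 0); (2, 2, 2, 2); (0, 0, 0, 1); (0, 0, 2, 0))


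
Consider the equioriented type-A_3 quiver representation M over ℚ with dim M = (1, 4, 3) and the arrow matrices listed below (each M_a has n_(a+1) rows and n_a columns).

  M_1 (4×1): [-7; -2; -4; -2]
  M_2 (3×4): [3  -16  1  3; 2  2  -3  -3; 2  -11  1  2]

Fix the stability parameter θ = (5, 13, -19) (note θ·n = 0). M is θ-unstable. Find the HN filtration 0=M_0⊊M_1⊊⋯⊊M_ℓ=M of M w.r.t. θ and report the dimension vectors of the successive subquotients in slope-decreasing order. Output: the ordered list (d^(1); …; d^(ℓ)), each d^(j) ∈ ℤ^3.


Via rank(M_{q-1}∘⋯∘M_p): M ≅ I[1,3], I[2,2], I[2,3]^2.
μ_θ-semistable layers: μ^(1)=13; μ^(2)=-1/3; μ^(3)=-3

((0, 1, 0); (1, 1, 1); (0, 2, 2))


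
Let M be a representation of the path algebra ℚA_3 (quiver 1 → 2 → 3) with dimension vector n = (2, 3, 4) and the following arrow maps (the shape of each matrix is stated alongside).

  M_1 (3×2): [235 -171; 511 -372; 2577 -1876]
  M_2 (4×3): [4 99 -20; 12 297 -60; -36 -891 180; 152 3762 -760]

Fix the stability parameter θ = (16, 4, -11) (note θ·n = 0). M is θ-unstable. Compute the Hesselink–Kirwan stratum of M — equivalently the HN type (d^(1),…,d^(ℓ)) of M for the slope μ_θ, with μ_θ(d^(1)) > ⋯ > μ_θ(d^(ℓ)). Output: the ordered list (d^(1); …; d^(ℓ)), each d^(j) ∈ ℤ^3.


Via rank(M_{q-1}∘⋯∘M_p): M ≅ I[1,2], I[1,3], I[2,2], I[3,3]^3.
μ_θ-semistable layers: μ^(1)=10; μ^(2)=4; μ^(3)=3; μ^(4)=-11

((1, 1, 0); (0, 1, 0); (1, 1, 1); (0, 0, 3))


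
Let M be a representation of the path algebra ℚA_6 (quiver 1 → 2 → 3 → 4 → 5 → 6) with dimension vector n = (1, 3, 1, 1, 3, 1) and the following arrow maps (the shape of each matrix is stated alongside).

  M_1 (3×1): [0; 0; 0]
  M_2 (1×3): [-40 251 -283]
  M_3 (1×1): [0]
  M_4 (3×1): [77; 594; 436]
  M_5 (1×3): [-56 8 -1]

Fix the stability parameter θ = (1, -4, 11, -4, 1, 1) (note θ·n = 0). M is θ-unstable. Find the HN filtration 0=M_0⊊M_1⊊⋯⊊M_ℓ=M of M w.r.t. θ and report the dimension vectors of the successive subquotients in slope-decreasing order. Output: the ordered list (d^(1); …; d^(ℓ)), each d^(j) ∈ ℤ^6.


Barcode: M ≅ I[1,1], I[2,2]^2, I[2,3], I[4,6], I[5,5]^2. HN layers by μ_θ (3 steps, strictly decreasing):
  μ^(1)=11; μ^(2)=1; μ^(3)=-4

((0, 0, 1, 0, 0, 0); (1, 0, 0, 0, 3, 1); (0, 3, 0, 1, 0, 0))


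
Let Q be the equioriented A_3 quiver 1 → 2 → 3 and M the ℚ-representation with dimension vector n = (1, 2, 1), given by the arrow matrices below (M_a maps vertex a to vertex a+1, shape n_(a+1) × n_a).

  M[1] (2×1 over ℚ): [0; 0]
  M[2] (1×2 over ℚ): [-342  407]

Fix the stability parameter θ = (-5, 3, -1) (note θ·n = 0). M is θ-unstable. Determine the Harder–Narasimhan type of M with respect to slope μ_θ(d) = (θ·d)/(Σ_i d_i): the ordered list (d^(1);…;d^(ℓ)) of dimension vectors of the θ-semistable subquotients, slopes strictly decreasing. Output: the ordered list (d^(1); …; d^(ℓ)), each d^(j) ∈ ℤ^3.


Barcode: M ≅ I[1,1], I[2,2], I[2,3]. HN layers by μ_θ (3 steps, strictly decreasing):
  μ^(1)=3; μ^(2)=1; μ^(3)=-5

((0, 1, 0); (0, 1, 1); (1, 0, 0))


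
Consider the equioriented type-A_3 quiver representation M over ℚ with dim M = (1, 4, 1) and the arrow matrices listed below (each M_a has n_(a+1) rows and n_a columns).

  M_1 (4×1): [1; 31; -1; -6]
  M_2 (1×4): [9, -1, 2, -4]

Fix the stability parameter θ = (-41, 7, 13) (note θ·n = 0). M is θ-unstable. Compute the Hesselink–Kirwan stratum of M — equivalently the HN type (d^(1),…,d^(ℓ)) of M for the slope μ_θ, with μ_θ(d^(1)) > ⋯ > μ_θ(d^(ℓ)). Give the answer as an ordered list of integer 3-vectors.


Via rank(M_{q-1}∘⋯∘M_p): M ≅ I[1,2], I[2,2]^2, I[2,3].
μ_θ-semistable layers: μ^(1)=13; μ^(2)=7; μ^(3)=-41

((0, 0, 1); (0, 4, 0); (1, 0, 0))


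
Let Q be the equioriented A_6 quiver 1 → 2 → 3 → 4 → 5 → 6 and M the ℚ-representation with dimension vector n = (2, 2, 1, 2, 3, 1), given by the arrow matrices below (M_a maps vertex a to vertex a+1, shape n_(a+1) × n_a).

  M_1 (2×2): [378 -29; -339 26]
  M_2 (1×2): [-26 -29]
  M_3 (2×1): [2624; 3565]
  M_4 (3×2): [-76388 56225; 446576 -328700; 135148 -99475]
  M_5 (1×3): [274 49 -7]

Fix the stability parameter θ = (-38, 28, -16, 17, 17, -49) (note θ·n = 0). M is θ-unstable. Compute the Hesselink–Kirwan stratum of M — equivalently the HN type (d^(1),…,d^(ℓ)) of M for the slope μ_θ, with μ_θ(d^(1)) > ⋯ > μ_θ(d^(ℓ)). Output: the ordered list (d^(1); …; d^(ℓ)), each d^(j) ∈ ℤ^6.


Interval decomposition of M: I[1,2], I[1,6], I[4,4], I[5,5]^2.
HN type (ℓ=4): μ^(1)=28; μ^(2)=17; μ^(3)=-3/5; μ^(4)=-38

((0, 1, 0, 0, 0, 0); (0, 0, 0, 1, 2, 0); (0, 1, 1, 1, 1, 1); (2, 0, 0, 0, 0, 0))


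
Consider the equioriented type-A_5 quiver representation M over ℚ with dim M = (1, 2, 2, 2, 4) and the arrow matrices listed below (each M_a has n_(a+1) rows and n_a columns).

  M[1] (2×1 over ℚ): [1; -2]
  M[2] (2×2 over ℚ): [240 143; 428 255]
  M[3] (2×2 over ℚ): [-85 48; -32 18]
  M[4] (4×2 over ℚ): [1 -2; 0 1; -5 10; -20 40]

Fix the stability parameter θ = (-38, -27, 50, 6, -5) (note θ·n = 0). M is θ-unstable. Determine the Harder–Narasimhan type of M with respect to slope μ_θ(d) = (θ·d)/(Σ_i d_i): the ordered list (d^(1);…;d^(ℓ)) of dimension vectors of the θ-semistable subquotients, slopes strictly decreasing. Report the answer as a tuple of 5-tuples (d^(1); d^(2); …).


Via rank(M_{q-1}∘⋯∘M_p): M ≅ I[1,5], I[2,5], I[5,5]^2.
μ_θ-semistable layers: μ^(1)=17; μ^(2)=-5; μ^(3)=-27; μ^(4)=-38

((0, 0, 2, 2, 2); (0, 0, 0, 0, 2); (0, 2, 0, 0, 0); (1, 0, 0, 0, 0))


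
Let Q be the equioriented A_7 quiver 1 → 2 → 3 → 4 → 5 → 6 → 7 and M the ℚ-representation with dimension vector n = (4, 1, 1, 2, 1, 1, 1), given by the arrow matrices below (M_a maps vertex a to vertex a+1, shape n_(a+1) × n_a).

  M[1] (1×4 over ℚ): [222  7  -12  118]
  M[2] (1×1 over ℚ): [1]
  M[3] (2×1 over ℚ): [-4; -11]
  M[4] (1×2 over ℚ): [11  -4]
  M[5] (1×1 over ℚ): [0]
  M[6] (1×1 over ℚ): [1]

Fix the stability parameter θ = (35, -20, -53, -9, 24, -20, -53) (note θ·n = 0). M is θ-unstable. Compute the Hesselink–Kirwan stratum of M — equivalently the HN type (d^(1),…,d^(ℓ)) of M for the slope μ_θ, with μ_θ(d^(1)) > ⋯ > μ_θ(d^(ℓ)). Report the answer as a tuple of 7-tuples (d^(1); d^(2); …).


Interval decomposition of M: I[1,1]^3, I[1,4], I[4,5], I[6,7].
HN type (ℓ=5): μ^(1)=35; μ^(2)=24; μ^(3)=-9; μ^(4)=-38/3; μ^(5)=-73/2

((3, 0, 0, 0, 0, 0, 0); (0, 0, 0, 0, 1, 0, 0); (0, 0, 0, 2, 0, 0, 0); (1, 1, 1, 0, 0, 0, 0); (0, 0, 0, 0, 0, 1, 1))


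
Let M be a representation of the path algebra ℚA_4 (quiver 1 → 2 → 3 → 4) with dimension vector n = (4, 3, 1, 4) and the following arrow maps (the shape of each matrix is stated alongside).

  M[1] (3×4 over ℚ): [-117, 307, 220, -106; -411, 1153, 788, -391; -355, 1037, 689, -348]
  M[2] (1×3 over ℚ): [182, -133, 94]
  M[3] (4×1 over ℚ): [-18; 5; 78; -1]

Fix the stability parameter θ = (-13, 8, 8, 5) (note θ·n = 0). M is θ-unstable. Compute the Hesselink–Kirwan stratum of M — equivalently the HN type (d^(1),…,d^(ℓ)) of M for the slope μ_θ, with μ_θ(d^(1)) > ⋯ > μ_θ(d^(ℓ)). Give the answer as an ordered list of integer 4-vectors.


Barcode: M ≅ I[1,1], I[1,2]^2, I[1,4], I[4,4]^3. HN layers by μ_θ (4 steps, strictly decreasing):
  μ^(1)=8; μ^(2)=7; μ^(3)=5; μ^(4)=-13

((0, 2, 0, 0); (0, 1, 1, 1); (0, 0, 0, 3); (4, 0, 0, 0))


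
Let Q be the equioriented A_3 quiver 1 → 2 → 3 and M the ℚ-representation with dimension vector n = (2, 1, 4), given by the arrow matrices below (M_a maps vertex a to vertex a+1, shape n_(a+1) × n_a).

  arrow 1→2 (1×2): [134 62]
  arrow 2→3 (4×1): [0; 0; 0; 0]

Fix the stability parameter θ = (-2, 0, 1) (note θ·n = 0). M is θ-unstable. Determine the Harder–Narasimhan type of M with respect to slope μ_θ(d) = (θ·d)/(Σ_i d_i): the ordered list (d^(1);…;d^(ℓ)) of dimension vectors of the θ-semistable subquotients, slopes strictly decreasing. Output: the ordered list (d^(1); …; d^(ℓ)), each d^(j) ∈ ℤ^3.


Interval decomposition of M: I[1,1], I[1,2], I[3,3]^4.
HN type (ℓ=3): μ^(1)=1; μ^(2)=0; μ^(3)=-2

((0, 0, 4); (0, 1, 0); (2, 0, 0))


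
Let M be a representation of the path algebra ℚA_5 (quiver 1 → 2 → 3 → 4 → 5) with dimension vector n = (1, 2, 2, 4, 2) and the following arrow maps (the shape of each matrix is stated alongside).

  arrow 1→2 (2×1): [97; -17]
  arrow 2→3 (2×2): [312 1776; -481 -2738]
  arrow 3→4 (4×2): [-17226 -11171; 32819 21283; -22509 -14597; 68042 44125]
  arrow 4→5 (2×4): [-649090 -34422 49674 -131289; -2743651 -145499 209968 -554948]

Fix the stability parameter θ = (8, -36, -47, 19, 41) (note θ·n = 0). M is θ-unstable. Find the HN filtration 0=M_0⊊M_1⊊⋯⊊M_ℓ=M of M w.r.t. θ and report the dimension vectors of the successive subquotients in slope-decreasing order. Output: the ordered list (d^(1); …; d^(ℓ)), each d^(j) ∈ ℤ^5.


Interval decomposition of M: I[1,5], I[2,2], I[3,5], I[4,4]^2.
HN type (ℓ=5): μ^(1)=41; μ^(2)=19; μ^(3)=-25; μ^(4)=-36; μ^(5)=-47

((0, 0, 0, 0, 2); (0, 0, 0, 4, 0); (1, 1, 1, 0, 0); (0, 1, 0, 0, 0); (0, 0, 1, 0, 0))


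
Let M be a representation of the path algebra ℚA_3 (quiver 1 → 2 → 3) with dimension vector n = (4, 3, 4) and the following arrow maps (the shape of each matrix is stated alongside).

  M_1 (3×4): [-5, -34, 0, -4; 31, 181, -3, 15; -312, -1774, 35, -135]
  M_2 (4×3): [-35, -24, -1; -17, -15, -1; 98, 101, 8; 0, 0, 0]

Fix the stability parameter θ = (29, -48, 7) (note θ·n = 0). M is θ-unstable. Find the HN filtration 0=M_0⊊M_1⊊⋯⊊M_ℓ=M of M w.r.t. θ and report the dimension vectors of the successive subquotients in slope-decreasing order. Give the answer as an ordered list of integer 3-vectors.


Barcode: M ≅ I[1,1], I[1,2], I[1,3]^2, I[3,3]^2. HN layers by μ_θ (3 steps, strictly decreasing):
  μ^(1)=29; μ^(2)=7; μ^(3)=-19/2

((1, 0, 0); (0, 0, 4); (3, 3, 0))


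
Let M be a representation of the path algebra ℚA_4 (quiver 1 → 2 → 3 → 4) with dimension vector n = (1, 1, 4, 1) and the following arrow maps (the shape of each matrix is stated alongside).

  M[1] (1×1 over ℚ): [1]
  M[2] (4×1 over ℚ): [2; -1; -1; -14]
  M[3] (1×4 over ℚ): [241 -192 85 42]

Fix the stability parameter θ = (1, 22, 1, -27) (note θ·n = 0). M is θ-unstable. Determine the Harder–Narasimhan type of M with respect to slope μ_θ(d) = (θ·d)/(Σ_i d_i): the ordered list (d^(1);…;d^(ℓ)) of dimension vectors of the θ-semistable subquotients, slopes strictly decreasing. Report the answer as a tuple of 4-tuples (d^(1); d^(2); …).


Via rank(M_{q-1}∘⋯∘M_p): M ≅ I[1,4], I[3,3]^3.
μ_θ-semistable layers: μ^(1)=1; μ^(2)=-3/4

((0, 0, 3, 0); (1, 1, 1, 1))


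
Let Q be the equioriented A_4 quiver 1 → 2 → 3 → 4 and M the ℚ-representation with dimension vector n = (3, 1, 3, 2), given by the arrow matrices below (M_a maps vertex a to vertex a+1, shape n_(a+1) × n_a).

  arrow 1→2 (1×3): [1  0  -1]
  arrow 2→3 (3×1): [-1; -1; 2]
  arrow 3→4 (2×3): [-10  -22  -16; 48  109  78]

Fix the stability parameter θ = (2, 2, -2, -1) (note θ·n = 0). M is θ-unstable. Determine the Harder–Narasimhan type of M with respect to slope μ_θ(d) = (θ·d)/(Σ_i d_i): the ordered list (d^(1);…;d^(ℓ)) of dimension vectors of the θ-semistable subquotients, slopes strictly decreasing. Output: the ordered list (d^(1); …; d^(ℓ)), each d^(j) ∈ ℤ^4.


Barcode: M ≅ I[1,1]^2, I[1,4], I[3,3], I[3,4]. HN layers by μ_θ (4 steps, strictly decreasing):
  μ^(1)=2; μ^(2)=1/4; μ^(3)=-1; μ^(4)=-2

((2, 0, 0, 0); (1, 1, 1, 1); (0, 0, 0, 1); (0, 0, 2, 0))


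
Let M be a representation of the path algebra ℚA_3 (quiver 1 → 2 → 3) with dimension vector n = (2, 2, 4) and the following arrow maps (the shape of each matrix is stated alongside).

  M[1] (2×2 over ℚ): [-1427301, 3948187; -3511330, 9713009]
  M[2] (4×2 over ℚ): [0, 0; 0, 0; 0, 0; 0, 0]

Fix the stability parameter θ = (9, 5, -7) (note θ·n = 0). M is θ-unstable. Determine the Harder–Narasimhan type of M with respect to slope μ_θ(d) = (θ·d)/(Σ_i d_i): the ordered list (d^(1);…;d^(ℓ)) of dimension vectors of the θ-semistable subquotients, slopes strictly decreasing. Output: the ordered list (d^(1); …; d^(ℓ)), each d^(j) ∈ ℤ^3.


Interval decomposition of M: I[1,2]^2, I[3,3]^4.
HN type (ℓ=2): μ^(1)=7; μ^(2)=-7

((2, 2, 0); (0, 0, 4))


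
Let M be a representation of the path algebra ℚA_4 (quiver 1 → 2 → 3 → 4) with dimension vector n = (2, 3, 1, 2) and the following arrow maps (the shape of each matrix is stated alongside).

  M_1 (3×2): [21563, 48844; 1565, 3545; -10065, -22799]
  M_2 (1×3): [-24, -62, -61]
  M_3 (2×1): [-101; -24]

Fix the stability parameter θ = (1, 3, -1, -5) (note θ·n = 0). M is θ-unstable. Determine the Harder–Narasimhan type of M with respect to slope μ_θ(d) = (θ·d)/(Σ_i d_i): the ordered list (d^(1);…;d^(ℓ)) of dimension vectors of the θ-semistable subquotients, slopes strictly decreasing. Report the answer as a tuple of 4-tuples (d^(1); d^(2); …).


Via rank(M_{q-1}∘⋯∘M_p): M ≅ I[1,2], I[1,4], I[2,2], I[4,4].
μ_θ-semistable layers: μ^(1)=3; μ^(2)=1; μ^(3)=-1/2; μ^(4)=-5

((0, 2, 0, 0); (1, 0, 0, 0); (1, 1, 1, 1); (0, 0, 0, 1))


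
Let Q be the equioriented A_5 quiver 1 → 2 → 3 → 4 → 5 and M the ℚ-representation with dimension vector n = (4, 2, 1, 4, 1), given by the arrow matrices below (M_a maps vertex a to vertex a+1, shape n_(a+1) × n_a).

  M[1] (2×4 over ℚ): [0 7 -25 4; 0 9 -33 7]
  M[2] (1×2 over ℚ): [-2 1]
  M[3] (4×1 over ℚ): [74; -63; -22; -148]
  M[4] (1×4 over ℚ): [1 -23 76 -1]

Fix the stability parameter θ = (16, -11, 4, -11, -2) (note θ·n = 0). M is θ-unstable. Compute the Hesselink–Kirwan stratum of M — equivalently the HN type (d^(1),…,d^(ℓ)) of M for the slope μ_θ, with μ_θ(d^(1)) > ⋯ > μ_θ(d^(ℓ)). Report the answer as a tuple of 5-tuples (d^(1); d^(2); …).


Interval decomposition of M: I[1,1]^2, I[1,2], I[1,5], I[4,4]^3.
HN type (ℓ=4): μ^(1)=16; μ^(2)=5/2; μ^(3)=-4/5; μ^(4)=-11

((2, 0, 0, 0, 0); (1, 1, 0, 0, 0); (1, 1, 1, 1, 1); (0, 0, 0, 3, 0))


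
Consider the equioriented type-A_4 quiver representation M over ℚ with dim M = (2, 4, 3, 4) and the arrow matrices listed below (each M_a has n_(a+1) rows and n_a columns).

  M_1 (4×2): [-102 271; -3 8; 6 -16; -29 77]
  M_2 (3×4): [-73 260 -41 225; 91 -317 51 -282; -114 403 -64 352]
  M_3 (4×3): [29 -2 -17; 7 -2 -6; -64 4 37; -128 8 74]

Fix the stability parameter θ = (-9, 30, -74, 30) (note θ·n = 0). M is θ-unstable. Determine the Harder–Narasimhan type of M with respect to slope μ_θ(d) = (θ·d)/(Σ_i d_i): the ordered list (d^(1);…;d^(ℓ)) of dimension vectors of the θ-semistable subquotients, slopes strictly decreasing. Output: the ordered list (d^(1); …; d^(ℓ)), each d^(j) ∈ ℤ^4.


Barcode: M ≅ I[1,4]^2, I[2,2], I[2,3], I[4,4]^2. HN layers by μ_θ (3 steps, strictly decreasing):
  μ^(1)=30; μ^(2)=-53/3; μ^(3)=-22

((0, 1, 0, 4); (2, 2, 2, 0); (0, 1, 1, 0))


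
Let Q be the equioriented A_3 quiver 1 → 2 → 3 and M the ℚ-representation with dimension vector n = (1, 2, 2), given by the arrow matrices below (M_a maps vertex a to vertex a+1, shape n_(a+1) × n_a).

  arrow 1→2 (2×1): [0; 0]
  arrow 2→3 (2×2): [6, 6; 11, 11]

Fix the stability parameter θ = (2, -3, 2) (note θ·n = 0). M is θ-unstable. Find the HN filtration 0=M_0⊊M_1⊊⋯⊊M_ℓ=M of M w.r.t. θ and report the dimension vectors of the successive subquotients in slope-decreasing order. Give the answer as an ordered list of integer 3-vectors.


Barcode: M ≅ I[1,1], I[2,2], I[2,3], I[3,3]. HN layers by μ_θ (2 steps, strictly decreasing):
  μ^(1)=2; μ^(2)=-3

((1, 0, 2); (0, 2, 0))


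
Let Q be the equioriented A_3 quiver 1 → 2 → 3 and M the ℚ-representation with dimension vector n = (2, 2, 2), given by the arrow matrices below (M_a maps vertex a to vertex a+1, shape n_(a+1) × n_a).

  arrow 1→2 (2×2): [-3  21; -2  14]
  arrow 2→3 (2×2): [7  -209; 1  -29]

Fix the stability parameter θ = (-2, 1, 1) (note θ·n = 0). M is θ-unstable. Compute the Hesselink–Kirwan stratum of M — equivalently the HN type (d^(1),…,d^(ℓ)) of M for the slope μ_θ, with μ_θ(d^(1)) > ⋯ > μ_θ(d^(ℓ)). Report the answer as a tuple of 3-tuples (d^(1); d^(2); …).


Barcode: M ≅ I[1,1], I[1,3], I[2,3]. HN layers by μ_θ (2 steps, strictly decreasing):
  μ^(1)=1; μ^(2)=-2

((0, 2, 2); (2, 0, 0))


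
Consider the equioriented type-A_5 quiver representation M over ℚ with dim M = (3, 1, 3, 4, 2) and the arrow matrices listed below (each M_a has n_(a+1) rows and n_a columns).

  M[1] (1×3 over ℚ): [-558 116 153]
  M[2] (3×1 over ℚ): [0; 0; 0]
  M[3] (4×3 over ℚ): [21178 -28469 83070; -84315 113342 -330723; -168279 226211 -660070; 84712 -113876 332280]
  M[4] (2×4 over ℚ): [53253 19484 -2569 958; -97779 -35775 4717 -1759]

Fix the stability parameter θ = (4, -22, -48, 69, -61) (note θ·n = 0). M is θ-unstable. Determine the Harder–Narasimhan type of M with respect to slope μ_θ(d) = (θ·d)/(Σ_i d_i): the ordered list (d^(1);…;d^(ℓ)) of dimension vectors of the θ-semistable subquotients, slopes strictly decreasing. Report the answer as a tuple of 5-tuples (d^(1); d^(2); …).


Interval decomposition of M: I[1,1]^2, I[1,2], I[3,4], I[3,5]^2, I[4,4].
HN type (ℓ=4): μ^(1)=69; μ^(2)=4; μ^(3)=-9; μ^(4)=-48

((0, 0, 0, 2, 0); (2, 0, 0, 2, 2); (1, 1, 0, 0, 0); (0, 0, 3, 0, 0))


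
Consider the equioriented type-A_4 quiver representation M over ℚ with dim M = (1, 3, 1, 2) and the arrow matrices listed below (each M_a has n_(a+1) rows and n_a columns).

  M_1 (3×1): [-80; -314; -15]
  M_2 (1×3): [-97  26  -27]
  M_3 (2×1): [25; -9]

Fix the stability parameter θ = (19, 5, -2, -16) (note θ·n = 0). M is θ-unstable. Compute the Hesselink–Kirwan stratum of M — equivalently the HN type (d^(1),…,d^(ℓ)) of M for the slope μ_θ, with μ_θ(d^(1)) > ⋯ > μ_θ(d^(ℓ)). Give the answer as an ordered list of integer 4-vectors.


Barcode: M ≅ I[1,4], I[2,2]^2, I[4,4]. HN layers by μ_θ (3 steps, strictly decreasing):
  μ^(1)=5; μ^(2)=3/2; μ^(3)=-16

((0, 2, 0, 0); (1, 1, 1, 1); (0, 0, 0, 1))


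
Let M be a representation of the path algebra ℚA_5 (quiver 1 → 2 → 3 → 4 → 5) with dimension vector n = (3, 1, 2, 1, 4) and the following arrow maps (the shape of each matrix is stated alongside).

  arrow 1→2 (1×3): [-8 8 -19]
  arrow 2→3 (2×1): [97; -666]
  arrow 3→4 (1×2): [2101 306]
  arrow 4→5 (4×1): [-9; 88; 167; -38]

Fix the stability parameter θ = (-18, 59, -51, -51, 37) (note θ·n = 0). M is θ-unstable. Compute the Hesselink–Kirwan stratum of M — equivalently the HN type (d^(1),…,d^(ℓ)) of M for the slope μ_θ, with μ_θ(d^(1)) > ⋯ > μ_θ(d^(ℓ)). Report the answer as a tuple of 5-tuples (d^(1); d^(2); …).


Barcode: M ≅ I[1,1]^2, I[1,5], I[3,3], I[5,5]^3. HN layers by μ_θ (4 steps, strictly decreasing):
  μ^(1)=37; μ^(2)=-43/3; μ^(3)=-18; μ^(4)=-51

((0, 0, 0, 0, 4); (0, 1, 1, 1, 0); (3, 0, 0, 0, 0); (0, 0, 1, 0, 0))


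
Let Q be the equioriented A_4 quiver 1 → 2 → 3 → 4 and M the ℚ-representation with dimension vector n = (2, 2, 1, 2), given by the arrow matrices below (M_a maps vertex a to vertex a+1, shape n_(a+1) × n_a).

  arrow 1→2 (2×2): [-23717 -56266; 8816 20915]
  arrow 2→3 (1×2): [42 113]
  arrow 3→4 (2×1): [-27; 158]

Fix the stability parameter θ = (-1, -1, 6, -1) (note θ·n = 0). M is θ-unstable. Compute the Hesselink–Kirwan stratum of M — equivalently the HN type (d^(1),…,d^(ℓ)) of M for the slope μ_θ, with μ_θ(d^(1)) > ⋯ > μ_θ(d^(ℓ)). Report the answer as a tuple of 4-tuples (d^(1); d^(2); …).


Barcode: M ≅ I[1,2], I[1,4], I[4,4]. HN layers by μ_θ (2 steps, strictly decreasing):
  μ^(1)=5/2; μ^(2)=-1

((0, 0, 1, 1); (2, 2, 0, 1))


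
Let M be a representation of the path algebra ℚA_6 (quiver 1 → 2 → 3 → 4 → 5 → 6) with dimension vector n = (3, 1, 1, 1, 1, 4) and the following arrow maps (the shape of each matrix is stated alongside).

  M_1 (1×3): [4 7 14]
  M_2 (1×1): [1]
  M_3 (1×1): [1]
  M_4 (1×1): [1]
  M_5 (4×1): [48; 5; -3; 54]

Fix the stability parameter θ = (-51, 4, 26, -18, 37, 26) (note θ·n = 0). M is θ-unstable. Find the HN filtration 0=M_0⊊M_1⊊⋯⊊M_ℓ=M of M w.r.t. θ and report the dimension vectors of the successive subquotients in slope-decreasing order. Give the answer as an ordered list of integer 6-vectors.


Interval decomposition of M: I[1,1]^2, I[1,6], I[6,6]^3.
HN type (ℓ=4): μ^(1)=63/2; μ^(2)=26; μ^(3)=4; μ^(4)=-51

((0, 0, 0, 0, 1, 1); (0, 0, 0, 0, 0, 3); (0, 1, 1, 1, 0, 0); (3, 0, 0, 0, 0, 0))


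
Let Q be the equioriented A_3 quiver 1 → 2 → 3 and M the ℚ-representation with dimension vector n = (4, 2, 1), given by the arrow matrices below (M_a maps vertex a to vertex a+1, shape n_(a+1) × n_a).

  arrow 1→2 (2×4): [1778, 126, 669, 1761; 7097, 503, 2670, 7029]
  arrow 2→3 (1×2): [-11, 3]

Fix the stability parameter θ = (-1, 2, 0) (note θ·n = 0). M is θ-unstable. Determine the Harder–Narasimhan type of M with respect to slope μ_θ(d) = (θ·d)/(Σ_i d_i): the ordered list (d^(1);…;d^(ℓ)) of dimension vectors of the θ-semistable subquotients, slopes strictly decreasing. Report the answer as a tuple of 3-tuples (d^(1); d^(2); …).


Barcode: M ≅ I[1,1]^2, I[1,2], I[1,3]. HN layers by μ_θ (3 steps, strictly decreasing):
  μ^(1)=2; μ^(2)=1; μ^(3)=-1

((0, 1, 0); (0, 1, 1); (4, 0, 0))


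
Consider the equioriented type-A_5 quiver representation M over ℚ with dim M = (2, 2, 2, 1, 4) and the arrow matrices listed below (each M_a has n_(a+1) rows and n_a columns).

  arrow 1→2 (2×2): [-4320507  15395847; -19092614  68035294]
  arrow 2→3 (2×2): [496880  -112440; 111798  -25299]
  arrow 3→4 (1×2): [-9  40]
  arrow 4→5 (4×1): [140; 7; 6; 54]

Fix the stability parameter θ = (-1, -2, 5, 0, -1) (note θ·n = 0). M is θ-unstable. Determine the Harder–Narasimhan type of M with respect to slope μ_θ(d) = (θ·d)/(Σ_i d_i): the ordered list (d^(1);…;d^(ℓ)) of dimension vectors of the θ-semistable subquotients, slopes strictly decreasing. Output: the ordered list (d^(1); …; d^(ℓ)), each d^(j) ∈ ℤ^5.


Barcode: M ≅ I[1,1], I[1,2], I[2,3], I[3,5], I[5,5]^3. HN layers by μ_θ (5 steps, strictly decreasing):
  μ^(1)=5; μ^(2)=4/3; μ^(3)=-1; μ^(4)=-3/2; μ^(5)=-2

((0, 0, 1, 0, 0); (0, 0, 1, 1, 1); (1, 0, 0, 0, 3); (1, 1, 0, 0, 0); (0, 1, 0, 0, 0))


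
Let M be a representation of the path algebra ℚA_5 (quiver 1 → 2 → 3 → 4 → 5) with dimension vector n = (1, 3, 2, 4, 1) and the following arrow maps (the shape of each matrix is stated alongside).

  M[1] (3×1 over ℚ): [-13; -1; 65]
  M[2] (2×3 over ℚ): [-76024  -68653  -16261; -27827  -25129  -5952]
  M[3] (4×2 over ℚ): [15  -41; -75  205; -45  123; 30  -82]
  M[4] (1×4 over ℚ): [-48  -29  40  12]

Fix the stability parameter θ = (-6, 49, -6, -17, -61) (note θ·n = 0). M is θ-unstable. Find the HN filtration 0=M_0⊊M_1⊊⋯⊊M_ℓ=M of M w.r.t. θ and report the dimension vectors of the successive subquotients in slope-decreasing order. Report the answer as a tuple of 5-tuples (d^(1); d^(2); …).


Via rank(M_{q-1}∘⋯∘M_p): M ≅ I[1,2], I[2,3], I[2,5], I[4,4]^3.
μ_θ-semistable layers: μ^(1)=49; μ^(2)=43/2; μ^(3)=-6; μ^(4)=-35/4; μ^(5)=-17

((0, 1, 0, 0, 0); (0, 1, 1, 0, 0); (1, 0, 0, 0, 0); (0, 1, 1, 1, 1); (0, 0, 0, 3, 0))


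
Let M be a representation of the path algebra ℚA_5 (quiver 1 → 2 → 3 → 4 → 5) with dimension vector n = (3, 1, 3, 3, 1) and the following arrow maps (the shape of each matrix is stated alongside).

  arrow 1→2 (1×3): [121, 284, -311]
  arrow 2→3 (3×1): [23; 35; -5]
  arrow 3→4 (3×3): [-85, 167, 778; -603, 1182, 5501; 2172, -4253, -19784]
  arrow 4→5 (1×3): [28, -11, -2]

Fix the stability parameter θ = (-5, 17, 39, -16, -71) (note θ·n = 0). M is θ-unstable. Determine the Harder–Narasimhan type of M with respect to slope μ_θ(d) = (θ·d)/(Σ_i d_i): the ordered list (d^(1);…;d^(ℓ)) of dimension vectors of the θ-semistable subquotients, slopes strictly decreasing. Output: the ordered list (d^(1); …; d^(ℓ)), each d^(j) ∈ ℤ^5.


Interval decomposition of M: I[1,1]^2, I[1,5], I[3,4]^2.
HN type (ℓ=3): μ^(1)=23/2; μ^(2)=-5; μ^(3)=-36/5

((0, 0, 2, 2, 0); (2, 0, 0, 0, 0); (1, 1, 1, 1, 1))


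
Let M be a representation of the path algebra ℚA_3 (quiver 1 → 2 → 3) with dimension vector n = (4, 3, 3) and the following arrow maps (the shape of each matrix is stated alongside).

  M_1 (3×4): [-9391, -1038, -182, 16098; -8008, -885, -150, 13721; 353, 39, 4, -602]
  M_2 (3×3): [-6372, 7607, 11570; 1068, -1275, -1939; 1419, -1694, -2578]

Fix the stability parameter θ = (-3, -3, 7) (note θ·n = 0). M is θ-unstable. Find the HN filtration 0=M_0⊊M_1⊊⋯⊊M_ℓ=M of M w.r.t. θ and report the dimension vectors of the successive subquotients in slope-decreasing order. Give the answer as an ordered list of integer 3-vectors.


Barcode: M ≅ I[1,1], I[1,3]^3. HN layers by μ_θ (2 steps, strictly decreasing):
  μ^(1)=7; μ^(2)=-3

((0, 0, 3); (4, 3, 0))


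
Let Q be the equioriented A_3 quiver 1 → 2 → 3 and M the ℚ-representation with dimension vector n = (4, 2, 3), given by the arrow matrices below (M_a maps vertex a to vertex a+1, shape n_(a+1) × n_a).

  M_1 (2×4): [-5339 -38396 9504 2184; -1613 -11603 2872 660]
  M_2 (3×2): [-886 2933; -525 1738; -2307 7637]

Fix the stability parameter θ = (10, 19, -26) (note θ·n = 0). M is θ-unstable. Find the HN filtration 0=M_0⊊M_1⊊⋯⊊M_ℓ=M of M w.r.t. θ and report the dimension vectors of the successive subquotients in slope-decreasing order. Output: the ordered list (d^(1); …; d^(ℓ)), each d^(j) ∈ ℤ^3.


Interval decomposition of M: I[1,1]^2, I[1,3]^2, I[3,3].
HN type (ℓ=3): μ^(1)=10; μ^(2)=1; μ^(3)=-26

((2, 0, 0); (2, 2, 2); (0, 0, 1))
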